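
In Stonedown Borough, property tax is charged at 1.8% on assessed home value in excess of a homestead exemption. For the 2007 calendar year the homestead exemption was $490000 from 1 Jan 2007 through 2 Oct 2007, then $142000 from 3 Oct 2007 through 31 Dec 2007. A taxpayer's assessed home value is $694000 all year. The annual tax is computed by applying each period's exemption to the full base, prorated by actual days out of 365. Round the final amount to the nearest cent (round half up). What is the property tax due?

1 Jan – 2 Oct 2007: 275 days, exemption $490000 → ($694000 − $490000) × 1.8% × 275/365 = $2766.5753
3 Oct – 31 Dec 2007: 90 days, exemption $142000 → ($694000 − $142000) × 1.8% × 90/365 = $2449.9726
Total = $5216.5479

$5216.55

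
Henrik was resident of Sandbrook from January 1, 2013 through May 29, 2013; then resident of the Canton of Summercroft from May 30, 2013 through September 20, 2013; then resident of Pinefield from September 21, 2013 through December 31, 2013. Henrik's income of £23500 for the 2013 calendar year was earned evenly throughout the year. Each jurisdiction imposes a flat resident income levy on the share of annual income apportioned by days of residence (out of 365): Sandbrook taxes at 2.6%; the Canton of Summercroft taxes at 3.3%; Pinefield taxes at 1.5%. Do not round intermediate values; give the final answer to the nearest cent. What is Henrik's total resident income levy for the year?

£590.14

Sandbrook, January 1 – May 29, 2013: 149 days → £23500 × 2.6% × 149/365 = £249.4219
The Canton of Summercroft, May 30 – September 20, 2013: 114 days → £23500 × 3.3% × 114/365 = £242.2110
Pinefield, September 21 – December 31, 2013: 102 days → £23500 × 1.5% × 102/365 = £98.5068
Total = £590.1397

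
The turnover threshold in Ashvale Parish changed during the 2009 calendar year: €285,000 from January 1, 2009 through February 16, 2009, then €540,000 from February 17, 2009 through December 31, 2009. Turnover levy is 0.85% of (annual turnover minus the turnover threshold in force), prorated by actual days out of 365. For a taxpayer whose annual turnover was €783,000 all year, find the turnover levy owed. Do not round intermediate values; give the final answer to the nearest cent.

€2,344.60

January 1 – February 16, 2009: 47 days, exemption €285,000 → (€783,000 − €285,000) × 0.85% × 47/365 = €545.0712
February 17 – December 31, 2009: 318 days, exemption €540,000 → (€783,000 − €540,000) × 0.85% × 318/365 = €1,799.5315
Total = €2,344.6027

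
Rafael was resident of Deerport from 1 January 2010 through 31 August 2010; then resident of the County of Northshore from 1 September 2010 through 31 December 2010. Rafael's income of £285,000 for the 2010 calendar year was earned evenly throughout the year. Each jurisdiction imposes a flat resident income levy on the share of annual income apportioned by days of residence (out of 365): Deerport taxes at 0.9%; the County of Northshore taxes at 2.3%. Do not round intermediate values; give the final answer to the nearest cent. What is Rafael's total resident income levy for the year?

£3,898.64

Deerport, 1 January – 31 August 2010: 243 days → £285,000 × 0.9% × 243/365 = £1,707.6575
The County of Northshore, 1 September – 31 December 2010: 122 days → £285,000 × 2.3% × 122/365 = £2,190.9863
Total = £3,898.6438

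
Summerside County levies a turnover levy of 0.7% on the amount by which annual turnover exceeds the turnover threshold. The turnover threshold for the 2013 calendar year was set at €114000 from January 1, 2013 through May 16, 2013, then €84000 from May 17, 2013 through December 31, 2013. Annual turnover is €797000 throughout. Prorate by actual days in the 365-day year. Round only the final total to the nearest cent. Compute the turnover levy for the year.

January 1 – May 16, 2013: 136 days, exemption €114000 → (€797000 − €114000) × 0.7% × 136/365 = €1781.4137
May 17 – December 31, 2013: 229 days, exemption €84000 → (€797000 − €84000) × 0.7% × 229/365 = €3131.3397
Total = €4912.7534

€4912.75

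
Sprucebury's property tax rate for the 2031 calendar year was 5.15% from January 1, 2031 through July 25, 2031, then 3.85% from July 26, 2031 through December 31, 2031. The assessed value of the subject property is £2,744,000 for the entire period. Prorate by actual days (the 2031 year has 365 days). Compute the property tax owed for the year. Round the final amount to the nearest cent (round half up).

January 1 – July 25, 2031: 206 days at 5.15% → £2,744,000 × 5.15% × 206/365 = £79,756.4274
July 26 – December 31, 2031: 159 days at 3.85% → £2,744,000 × 3.85% × 159/365 = £46,020.2630
Total = £125,776.6904

£125,776.69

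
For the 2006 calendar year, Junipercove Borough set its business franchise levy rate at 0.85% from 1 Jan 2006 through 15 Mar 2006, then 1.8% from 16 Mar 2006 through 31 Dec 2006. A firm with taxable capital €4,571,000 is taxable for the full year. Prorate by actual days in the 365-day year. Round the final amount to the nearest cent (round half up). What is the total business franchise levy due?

1 Jan – 15 Mar 2006: 74 days at 0.85% → €4,571,000 × 0.85% × 74/365 = €7,877.1479
16 Mar – 31 Dec 2006: 291 days at 1.8% → €4,571,000 × 1.8% × 291/365 = €65,596.9808
Total = €73,474.1288

€73,474.13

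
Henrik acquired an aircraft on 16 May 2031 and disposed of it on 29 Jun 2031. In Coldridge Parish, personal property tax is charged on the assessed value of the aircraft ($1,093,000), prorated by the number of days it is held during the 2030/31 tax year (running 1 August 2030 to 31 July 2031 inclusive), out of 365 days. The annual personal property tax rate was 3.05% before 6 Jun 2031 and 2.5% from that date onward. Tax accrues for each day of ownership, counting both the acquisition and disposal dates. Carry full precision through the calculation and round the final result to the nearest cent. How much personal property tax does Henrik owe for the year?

16 May – 5 Jun 2031: 21 days at 3.05% → $1,093,000 × 3.05% × 21/365 = $1,917.9904
6 Jun – 29 Jun 2031: 24 days at 2.5% → $1,093,000 × 2.5% × 24/365 = $1,796.7123
Total = $3,714.7027

$3,714.70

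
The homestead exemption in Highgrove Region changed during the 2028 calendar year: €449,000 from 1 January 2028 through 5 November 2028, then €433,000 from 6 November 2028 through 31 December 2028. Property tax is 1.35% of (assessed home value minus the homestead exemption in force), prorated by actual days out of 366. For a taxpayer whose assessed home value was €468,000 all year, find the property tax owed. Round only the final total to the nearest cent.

€289.55

1 January – 5 November 2028: 310 days, exemption €449,000 → (€468,000 − €449,000) × 1.35% × 310/366 = €217.2541
6 November – 31 December 2028: 56 days, exemption €433,000 → (€468,000 − €433,000) × 1.35% × 56/366 = €72.2951
Total = €289.5492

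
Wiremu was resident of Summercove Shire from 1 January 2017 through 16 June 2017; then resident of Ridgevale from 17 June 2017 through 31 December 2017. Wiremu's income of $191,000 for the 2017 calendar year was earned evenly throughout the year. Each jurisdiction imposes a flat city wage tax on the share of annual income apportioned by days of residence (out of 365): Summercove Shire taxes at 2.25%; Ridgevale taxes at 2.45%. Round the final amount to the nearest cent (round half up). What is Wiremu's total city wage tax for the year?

Summercove Shire, 1 January – 16 June 2017: 167 days → $191,000 × 2.25% × 167/365 = $1,966.2534
Ridgevale, 17 June – 31 December 2017: 198 days → $191,000 × 2.45% × 198/365 = $2,538.4685
Total = $4,504.7219

$4,504.72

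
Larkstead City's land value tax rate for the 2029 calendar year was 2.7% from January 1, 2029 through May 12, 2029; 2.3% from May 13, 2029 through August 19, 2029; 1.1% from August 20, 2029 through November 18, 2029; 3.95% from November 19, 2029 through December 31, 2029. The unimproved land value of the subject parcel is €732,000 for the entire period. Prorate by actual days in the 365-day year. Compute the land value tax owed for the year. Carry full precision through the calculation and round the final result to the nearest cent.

€17,127.80

January 1 – May 12, 2029: 132 days at 2.7% → €732,000 × 2.7% × 132/365 = €7,147.5288
May 13 – August 19, 2029: 99 days at 2.3% → €732,000 × 2.3% × 99/365 = €4,566.4767
August 20 – November 18, 2029: 91 days at 1.1% → €732,000 × 1.1% × 91/365 = €2,007.4849
November 19 – December 31, 2029: 43 days at 3.95% → €732,000 × 3.95% × 43/365 = €3,406.3068
Total = €17,127.7973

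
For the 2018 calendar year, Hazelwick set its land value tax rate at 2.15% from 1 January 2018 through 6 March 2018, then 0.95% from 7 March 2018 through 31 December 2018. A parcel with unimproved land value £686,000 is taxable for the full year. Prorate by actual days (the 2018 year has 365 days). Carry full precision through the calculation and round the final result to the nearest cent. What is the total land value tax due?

1 January – 6 March 2018: 65 days at 2.15% → £686,000 × 2.15% × 65/365 = £2,626.5342
7 March – 31 December 2018: 300 days at 0.95% → £686,000 × 0.95% × 300/365 = £5,356.4384
Total = £7,982.9726

£7,982.97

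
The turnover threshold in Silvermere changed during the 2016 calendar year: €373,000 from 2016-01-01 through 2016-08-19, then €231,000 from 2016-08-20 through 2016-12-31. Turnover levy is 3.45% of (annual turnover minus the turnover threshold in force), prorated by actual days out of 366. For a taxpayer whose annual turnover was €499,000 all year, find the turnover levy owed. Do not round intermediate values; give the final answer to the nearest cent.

2016-01-01 to 2016-08-19: 232 days, exemption €373,000 → (€499,000 − €373,000) × 3.45% × 232/366 = €2,755.4754
2016-08-20 to 2016-12-31: 134 days, exemption €231,000 → (€499,000 − €231,000) × 3.45% × 134/366 = €3,385.1475
Total = €6,140.6230

€6,140.62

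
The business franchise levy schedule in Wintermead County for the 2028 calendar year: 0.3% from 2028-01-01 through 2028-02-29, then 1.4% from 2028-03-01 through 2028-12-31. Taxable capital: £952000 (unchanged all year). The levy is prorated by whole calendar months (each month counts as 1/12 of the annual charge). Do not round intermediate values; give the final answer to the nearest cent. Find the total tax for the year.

2028-01-01 to 2028-02-29: 2 months at 0.3% → £952000 × 0.3% × 2/12 = £476.0000
2028-03-01 to 2028-12-31: 10 months at 1.4% → £952000 × 1.4% × 10/12 = £11106.6667
Total = £11582.6667

£11582.67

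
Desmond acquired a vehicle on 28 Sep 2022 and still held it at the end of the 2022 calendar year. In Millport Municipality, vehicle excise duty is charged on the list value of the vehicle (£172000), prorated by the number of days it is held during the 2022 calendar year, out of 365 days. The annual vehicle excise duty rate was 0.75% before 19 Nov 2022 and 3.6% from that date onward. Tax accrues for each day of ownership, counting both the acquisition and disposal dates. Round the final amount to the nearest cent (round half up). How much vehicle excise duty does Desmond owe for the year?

£913.25

28 Sep – 18 Nov 2022: 52 days at 0.75% → £172000 × 0.75% × 52/365 = £183.7808
19 Nov – 31 Dec 2022: 43 days at 3.6% → £172000 × 3.6% × 43/365 = £729.4685
Total = £913.2493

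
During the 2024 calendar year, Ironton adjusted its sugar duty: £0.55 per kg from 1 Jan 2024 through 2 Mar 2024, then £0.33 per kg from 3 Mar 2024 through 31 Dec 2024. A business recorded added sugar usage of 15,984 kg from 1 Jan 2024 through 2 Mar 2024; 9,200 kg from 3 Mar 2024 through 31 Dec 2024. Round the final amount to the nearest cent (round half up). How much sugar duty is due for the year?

£11,827.20

1 Jan – 2 Mar 2024: 15,984 kg at £0.55/kg → £8,791.20
3 Mar – 31 Dec 2024: 9,200 kg at £0.33/kg → £3,036.00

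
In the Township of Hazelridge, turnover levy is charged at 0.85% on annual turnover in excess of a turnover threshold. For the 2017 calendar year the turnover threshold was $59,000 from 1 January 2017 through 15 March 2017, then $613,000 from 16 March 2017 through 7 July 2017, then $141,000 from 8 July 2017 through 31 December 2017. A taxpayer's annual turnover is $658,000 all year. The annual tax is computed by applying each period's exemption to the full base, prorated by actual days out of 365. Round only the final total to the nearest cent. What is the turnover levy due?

1 January – 15 March 2017: 74 days, exemption $59,000 → ($658,000 − $59,000) × 0.85% × 74/365 = $1,032.2493
16 March – 7 July 2017: 114 days, exemption $613,000 → ($658,000 − $613,000) × 0.85% × 114/365 = $119.4658
8 July – 31 December 2017: 177 days, exemption $141,000 → ($658,000 − $141,000) × 0.85% × 177/365 = $2,131.0315
Total = $3,282.7466

$3,282.75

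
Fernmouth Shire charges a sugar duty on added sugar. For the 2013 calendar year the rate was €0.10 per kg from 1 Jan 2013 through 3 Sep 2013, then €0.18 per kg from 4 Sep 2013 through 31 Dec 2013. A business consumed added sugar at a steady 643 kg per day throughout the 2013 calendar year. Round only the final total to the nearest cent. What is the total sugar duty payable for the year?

1 Jan – 3 Sep 2013: 246 days × 643 kg/day = 158,178 kg at €0.10/kg → €15,817.80
4 Sep – 31 Dec 2013: 119 days × 643 kg/day = 76,517 kg at €0.18/kg → €13,773.06

€29,590.86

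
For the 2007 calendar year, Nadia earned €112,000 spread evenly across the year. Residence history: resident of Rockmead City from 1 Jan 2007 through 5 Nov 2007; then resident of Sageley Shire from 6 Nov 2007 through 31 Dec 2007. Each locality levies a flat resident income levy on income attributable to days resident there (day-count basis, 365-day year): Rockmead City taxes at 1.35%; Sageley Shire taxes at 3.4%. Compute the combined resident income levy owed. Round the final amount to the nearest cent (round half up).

€1,864.26

Rockmead City, 1 Jan – 5 Nov 2007: 309 days → €112,000 × 1.35% × 309/365 = €1,280.0219
Sageley Shire, 6 Nov – 31 Dec 2007: 56 days → €112,000 × 3.4% × 56/365 = €584.2411
Total = €1,864.2630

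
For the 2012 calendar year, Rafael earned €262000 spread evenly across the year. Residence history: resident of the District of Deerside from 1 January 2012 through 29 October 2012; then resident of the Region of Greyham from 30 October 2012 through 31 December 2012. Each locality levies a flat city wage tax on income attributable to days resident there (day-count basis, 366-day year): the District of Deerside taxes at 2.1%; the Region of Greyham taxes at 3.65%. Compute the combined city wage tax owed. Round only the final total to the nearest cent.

The District of Deerside, 1 January – 29 October 2012: 303 days → €262000 × 2.1% × 303/366 = €4554.9344
The Region of Greyham, 30 October – 31 December 2012: 63 days → €262000 × 3.65% × 63/366 = €1646.0902
Total = €6201.0246

€6201.02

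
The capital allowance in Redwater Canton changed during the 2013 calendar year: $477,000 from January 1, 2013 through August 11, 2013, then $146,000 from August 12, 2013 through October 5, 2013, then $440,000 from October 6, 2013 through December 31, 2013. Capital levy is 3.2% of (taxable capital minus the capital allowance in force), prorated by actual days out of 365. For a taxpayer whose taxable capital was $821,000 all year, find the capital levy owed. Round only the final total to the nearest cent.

$12,886.27

January 1 – August 11, 2013: 223 days, exemption $477,000 → ($821,000 − $477,000) × 3.2% × 223/365 = $6,725.4356
August 12 – October 5, 2013: 55 days, exemption $146,000 → ($821,000 − $146,000) × 3.2% × 55/365 = $3,254.7945
October 6 – December 31, 2013: 87 days, exemption $440,000 → ($821,000 − $440,000) × 3.2% × 87/365 = $2,906.0384
Total = $12,886.2685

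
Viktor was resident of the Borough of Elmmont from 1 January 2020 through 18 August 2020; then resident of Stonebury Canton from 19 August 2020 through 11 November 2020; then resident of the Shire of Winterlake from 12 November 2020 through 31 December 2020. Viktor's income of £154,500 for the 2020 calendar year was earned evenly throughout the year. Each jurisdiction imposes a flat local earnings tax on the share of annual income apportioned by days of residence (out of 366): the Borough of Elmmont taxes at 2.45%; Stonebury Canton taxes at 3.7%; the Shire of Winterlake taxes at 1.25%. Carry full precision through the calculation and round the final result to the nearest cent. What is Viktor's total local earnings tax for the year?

£3,980.49

The Borough of Elmmont, 1 January – 18 August 2020: 231 days → £154,500 × 2.45% × 231/366 = £2,389.0512
Stonebury Canton, 19 August – 11 November 2020: 85 days → £154,500 × 3.7% × 85/366 = £1,327.6025
The Shire of Winterlake, 12 November – 31 December 2020: 50 days → £154,500 × 1.25% × 50/366 = £263.8320
Total = £3,980.4857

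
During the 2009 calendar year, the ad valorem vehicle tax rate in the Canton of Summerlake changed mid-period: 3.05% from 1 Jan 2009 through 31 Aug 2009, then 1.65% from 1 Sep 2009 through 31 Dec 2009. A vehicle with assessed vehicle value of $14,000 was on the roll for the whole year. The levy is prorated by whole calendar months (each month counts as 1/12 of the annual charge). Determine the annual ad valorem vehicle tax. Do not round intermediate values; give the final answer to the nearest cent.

1 Jan – 31 Aug 2009: 8 months at 3.05% → $14,000 × 3.05% × 8/12 = $284.6667
1 Sep – 31 Dec 2009: 4 months at 1.65% → $14,000 × 1.65% × 4/12 = $77.0000
Total = $361.6667

$361.67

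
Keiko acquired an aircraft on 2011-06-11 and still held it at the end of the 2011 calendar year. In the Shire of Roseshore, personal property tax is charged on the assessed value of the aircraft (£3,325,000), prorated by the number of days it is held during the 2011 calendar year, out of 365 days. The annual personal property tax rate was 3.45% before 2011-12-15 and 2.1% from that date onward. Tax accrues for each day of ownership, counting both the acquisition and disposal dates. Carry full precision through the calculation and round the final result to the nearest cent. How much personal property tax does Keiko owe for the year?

2011-06-11 to 2011-12-14: 187 days at 3.45% → £3,325,000 × 3.45% × 187/365 = £58,770.5137
2011-12-15 to 2011-12-31: 17 days at 2.1% → £3,325,000 × 2.1% × 17/365 = £3,252.1233
Total = £62,022.6370

£62,022.64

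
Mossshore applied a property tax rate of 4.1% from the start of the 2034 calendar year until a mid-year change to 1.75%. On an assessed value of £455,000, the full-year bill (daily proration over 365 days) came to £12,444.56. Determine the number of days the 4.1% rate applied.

Let d = days at the first rate; then 365 − d days at the second rate.
£455,000 × [4.1%·d + 1.75%·(365−d)] / 365 = £12,444.56
Solving gives d = 153, so the new rate took effect on 3 June 2034.

153 days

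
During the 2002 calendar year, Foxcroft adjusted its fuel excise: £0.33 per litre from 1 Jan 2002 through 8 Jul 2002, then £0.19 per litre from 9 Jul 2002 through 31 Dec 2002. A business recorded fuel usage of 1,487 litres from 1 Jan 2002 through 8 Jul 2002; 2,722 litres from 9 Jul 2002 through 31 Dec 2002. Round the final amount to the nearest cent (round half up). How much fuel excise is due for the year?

£1,007.89

1 Jan – 8 Jul 2002: 1,487 litres at £0.33/litre → £490.71
9 Jul – 31 Dec 2002: 2,722 litres at £0.19/litre → £517.18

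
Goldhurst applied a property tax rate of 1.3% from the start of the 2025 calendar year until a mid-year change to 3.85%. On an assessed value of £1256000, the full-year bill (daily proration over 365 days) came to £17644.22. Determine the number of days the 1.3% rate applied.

350 days

Let d = days at the first rate; then 365 − d days at the second rate.
£1256000 × [1.3%·d + 3.85%·(365−d)] / 365 = £17644.22
Solving gives d = 350, so the new rate took effect on 17 Dec 2025.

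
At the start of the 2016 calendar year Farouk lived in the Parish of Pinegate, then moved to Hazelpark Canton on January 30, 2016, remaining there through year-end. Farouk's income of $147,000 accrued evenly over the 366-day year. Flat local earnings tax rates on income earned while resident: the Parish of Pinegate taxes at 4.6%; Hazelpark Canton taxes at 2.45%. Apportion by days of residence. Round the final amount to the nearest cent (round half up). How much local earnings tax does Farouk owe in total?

$3,851.92

The Parish of Pinegate, January 1 – January 29, 2016: 29 days → $147,000 × 4.6% × 29/366 = $535.7869
Hazelpark Canton, January 30 – December 31, 2016: 337 days → $147,000 × 2.45% × 337/366 = $3,316.1352
Total = $3,851.9221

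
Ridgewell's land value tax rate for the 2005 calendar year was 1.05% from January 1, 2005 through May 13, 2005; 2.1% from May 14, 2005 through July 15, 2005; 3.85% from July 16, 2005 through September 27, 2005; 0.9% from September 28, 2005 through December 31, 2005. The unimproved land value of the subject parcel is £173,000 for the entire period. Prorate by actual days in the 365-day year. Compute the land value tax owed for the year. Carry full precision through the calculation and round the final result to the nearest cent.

£3,044.56

January 1 – May 13, 2005: 133 days at 1.05% → £173,000 × 1.05% × 133/365 = £661.9027
May 14 – July 15, 2005: 63 days at 2.1% → £173,000 × 2.1% × 63/365 = £627.0658
July 16 – September 27, 2005: 74 days at 3.85% → £173,000 × 3.85% × 74/365 = £1,350.3479
September 28 – December 31, 2005: 95 days at 0.9% → £173,000 × 0.9% × 95/365 = £405.2466
Total = £3,044.5630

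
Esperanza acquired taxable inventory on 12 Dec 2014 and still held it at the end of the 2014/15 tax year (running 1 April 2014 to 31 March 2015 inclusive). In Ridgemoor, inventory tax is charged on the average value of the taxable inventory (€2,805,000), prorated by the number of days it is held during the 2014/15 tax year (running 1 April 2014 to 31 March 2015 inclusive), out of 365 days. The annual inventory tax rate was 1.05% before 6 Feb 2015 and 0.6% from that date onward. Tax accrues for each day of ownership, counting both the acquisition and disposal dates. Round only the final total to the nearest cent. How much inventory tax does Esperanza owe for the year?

12 Dec 2014 – 5 Feb 2015: 56 days at 1.05% → €2,805,000 × 1.05% × 56/365 = €4,518.7397
6 Feb – 31 Mar 2015: 54 days at 0.6% → €2,805,000 × 0.6% × 54/365 = €2,489.9178
Total = €7,008.6575

€7,008.66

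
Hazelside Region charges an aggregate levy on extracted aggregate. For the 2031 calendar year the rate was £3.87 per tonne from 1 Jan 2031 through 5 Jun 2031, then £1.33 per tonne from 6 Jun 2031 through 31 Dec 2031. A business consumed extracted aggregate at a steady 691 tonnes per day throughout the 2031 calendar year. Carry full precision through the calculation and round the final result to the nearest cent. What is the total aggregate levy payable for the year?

£609,247.79

1 Jan – 5 Jun 2031: 156 days × 691 tonnes/day = 107,796 tonnes at £3.87/tonne → £417,170.52
6 Jun – 31 Dec 2031: 209 days × 691 tonnes/day = 144,419 tonnes at £1.33/tonne → £192,077.27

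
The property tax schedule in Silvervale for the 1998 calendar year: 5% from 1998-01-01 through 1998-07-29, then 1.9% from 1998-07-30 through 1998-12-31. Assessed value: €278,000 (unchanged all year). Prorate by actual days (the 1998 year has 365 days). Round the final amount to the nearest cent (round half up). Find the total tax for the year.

€10,240.30

1998-01-01 to 1998-07-29: 210 days at 5% → €278,000 × 5% × 210/365 = €7,997.2603
1998-07-30 to 1998-12-31: 155 days at 1.9% → €278,000 × 1.9% × 155/365 = €2,243.0411
Total = €10,240.3014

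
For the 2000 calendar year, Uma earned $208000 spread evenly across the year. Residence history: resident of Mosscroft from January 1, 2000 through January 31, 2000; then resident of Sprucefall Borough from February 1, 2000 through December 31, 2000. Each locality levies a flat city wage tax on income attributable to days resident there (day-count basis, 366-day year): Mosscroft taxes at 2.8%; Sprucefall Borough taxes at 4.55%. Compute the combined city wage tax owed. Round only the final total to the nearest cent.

Mosscroft, January 1 – January 31, 2000: 31 days → $208000 × 2.8% × 31/366 = $493.2896
Sprucefall Borough, February 1 – December 31, 2000: 335 days → $208000 × 4.55% × 335/366 = $8662.4044
Total = $9155.6940

$9155.69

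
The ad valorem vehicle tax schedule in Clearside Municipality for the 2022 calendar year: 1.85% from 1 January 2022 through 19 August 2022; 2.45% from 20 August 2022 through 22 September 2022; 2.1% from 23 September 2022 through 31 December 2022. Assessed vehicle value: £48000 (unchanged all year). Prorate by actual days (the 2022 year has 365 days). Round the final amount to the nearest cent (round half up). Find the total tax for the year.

£947.70

1 January – 19 August 2022: 231 days at 1.85% → £48000 × 1.85% × 231/365 = £561.9945
20 August – 22 September 2022: 34 days at 2.45% → £48000 × 2.45% × 34/365 = £109.5452
23 September – 31 December 2022: 100 days at 2.1% → £48000 × 2.1% × 100/365 = £276.1644
Total = £947.7041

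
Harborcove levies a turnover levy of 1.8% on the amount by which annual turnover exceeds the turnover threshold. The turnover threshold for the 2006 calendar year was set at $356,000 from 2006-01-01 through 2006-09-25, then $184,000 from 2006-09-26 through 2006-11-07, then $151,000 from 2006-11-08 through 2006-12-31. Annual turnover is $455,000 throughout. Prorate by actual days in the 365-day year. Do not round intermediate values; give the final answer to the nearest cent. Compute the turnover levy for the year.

$2,692.65

2006-01-01 to 2006-09-25: 268 days, exemption $356,000 → ($455,000 − $356,000) × 1.8% × 268/365 = $1,308.4274
2006-09-26 to 2006-11-07: 43 days, exemption $184,000 → ($455,000 − $184,000) × 1.8% × 43/365 = $574.6685
2006-11-08 to 2006-12-31: 54 days, exemption $151,000 → ($455,000 − $151,000) × 1.8% × 54/365 = $809.5562
Total = $2,692.6521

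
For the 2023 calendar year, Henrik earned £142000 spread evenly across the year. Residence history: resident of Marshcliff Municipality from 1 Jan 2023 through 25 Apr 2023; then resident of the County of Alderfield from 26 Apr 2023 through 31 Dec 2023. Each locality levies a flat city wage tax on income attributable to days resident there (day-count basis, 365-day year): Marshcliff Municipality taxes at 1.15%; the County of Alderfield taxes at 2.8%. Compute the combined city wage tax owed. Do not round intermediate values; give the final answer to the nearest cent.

£3237.79

Marshcliff Municipality, 1 Jan – 25 Apr 2023: 115 days → £142000 × 1.15% × 115/365 = £514.5068
The County of Alderfield, 26 Apr – 31 Dec 2023: 250 days → £142000 × 2.8% × 250/365 = £2723.2877
Total = £3237.7945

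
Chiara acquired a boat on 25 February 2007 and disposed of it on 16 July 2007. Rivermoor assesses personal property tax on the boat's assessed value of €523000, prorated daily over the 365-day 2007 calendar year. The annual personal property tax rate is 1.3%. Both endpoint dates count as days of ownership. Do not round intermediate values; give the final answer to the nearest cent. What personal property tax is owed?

€2645.09

Days held (25 February – 16 July 2007): 142 out of 365
Tax = €523000 × 1.3% × 142/365 = €2645.0904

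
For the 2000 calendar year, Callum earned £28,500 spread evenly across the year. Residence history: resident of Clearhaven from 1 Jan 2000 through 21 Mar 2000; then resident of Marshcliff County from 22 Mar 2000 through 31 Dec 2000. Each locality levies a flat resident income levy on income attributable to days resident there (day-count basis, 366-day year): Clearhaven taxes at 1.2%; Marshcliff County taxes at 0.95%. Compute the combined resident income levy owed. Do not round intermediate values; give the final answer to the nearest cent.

£286.52

Clearhaven, 1 Jan – 21 Mar 2000: 81 days → £28,500 × 1.2% × 81/366 = £75.6885
Marshcliff County, 22 Mar – 31 Dec 2000: 285 days → £28,500 × 0.95% × 285/366 = £210.8299
Total = £286.5184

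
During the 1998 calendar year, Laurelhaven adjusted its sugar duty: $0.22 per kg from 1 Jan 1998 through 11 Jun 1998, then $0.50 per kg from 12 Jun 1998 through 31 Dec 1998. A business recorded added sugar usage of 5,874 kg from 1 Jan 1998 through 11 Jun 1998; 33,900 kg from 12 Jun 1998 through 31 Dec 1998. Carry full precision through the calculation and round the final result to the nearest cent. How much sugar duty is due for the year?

1 Jan – 11 Jun 1998: 5,874 kg at $0.22/kg → $1,292.28
12 Jun – 31 Dec 1998: 33,900 kg at $0.50/kg → $16,950.00

$18,242.28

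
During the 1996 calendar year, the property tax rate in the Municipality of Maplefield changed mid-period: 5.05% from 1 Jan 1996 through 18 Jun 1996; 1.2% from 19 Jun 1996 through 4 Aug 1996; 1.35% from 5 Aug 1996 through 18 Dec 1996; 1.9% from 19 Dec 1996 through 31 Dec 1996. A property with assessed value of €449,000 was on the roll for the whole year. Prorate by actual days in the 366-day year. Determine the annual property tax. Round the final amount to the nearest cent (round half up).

1 Jan – 18 Jun 1996: 170 days at 5.05% → €449,000 × 5.05% × 170/366 = €10,531.8716
19 Jun – 4 Aug 1996: 47 days at 1.2% → €449,000 × 1.2% × 47/366 = €691.9016
5 Aug – 18 Dec 1996: 136 days at 1.35% → €449,000 × 1.35% × 136/366 = €2,252.3607
19 Dec – 31 Dec 1996: 13 days at 1.9% → €449,000 × 1.9% × 13/366 = €303.0137
Total = €13,779.1475

€13,779.15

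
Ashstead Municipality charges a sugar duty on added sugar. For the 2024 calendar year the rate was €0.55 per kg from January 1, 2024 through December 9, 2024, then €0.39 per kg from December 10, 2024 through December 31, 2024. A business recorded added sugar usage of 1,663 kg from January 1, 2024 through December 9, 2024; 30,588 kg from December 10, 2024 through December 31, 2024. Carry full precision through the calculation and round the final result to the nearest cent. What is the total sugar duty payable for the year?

€12,843.97

January 1 – December 9, 2024: 1,663 kg at €0.55/kg → €914.65
December 10 – December 31, 2024: 30,588 kg at €0.39/kg → €11,929.32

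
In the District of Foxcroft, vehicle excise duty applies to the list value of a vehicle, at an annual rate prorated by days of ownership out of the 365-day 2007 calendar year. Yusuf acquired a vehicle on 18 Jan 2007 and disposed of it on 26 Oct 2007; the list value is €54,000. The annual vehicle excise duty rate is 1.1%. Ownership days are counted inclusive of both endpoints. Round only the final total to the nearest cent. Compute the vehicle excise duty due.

Days held (18 Jan – 26 Oct 2007): 282 out of 365
Tax = €54,000 × 1.1% × 282/365 = €458.9260

€458.93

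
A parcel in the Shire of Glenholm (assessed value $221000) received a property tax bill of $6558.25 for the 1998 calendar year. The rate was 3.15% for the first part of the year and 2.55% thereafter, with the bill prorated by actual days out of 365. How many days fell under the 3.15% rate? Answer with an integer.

254 days

Let d = days at the first rate; then 365 − d days at the second rate.
$221000 × [3.15%·d + 2.55%·(365−d)] / 365 = $6558.25
Solving gives d = 254, so the new rate took effect on 12 September 1998.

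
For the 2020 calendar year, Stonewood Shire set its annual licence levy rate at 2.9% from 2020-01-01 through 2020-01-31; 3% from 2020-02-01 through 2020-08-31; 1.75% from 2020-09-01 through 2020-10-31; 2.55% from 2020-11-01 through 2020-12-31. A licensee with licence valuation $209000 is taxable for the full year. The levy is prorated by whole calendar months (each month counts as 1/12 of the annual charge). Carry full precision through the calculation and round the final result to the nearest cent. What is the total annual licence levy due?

$5660.42

2020-01-01 to 2020-01-31: 1 month at 2.9% → $209000 × 2.9% × 1/12 = $505.0833
2020-02-01 to 2020-08-31: 7 months at 3% → $209000 × 3% × 7/12 = $3657.5000
2020-09-01 to 2020-10-31: 2 months at 1.75% → $209000 × 1.75% × 2/12 = $609.5833
2020-11-01 to 2020-12-31: 2 months at 2.55% → $209000 × 2.55% × 2/12 = $888.2500
Total = $5660.4167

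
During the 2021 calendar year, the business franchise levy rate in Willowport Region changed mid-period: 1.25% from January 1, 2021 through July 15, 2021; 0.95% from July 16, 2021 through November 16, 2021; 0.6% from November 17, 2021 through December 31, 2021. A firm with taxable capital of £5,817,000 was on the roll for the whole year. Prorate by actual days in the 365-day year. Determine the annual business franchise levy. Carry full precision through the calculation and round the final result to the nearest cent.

January 1 – July 15, 2021: 196 days at 1.25% → £5,817,000 × 1.25% × 196/365 = £39,045.6164
July 16 – November 16, 2021: 124 days at 0.95% → £5,817,000 × 0.95% × 124/365 = £18,773.7699
November 17 – December 31, 2021: 45 days at 0.6% → £5,817,000 × 0.6% × 45/365 = £4,302.9863
Total = £62,122.3726

£62,122.37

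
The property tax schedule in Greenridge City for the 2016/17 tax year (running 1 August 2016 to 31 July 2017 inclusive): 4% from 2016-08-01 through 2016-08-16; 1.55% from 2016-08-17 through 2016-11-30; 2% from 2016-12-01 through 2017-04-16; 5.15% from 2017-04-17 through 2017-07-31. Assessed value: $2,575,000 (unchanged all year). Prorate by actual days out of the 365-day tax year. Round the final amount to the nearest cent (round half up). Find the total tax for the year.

2016-08-01 to 2016-08-16: 16 days at 4% → $2,575,000 × 4% × 16/365 = $4,515.0685
2016-08-17 to 2016-11-30: 106 days at 1.55% → $2,575,000 × 1.55% × 106/365 = $11,591.0274
2016-12-01 to 2017-04-16: 137 days at 2% → $2,575,000 × 2% × 137/365 = $19,330.1370
2017-04-17 to 2017-07-31: 106 days at 5.15% → $2,575,000 × 5.15% × 106/365 = $38,512.1233
Total = $73,948.3562

$73,948.36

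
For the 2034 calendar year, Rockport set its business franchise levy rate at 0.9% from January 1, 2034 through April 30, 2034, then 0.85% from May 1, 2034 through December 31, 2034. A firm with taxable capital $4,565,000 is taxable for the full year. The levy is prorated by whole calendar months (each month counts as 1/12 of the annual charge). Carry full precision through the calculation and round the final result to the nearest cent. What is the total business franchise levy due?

January 1 – April 30, 2034: 4 months at 0.9% → $4,565,000 × 0.9% × 4/12 = $13,695.0000
May 1 – December 31, 2034: 8 months at 0.85% → $4,565,000 × 0.85% × 8/12 = $25,868.3333
Total = $39,563.3333

$39,563.33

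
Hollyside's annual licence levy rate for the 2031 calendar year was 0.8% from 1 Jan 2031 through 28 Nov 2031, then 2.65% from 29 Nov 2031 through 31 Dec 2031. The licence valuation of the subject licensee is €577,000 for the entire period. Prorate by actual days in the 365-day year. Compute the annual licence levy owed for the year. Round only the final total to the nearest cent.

€5,581.09

1 Jan – 28 Nov 2031: 332 days at 0.8% → €577,000 × 0.8% × 332/365 = €4,198.6630
29 Nov – 31 Dec 2031: 33 days at 2.65% → €577,000 × 2.65% × 33/365 = €1,382.4288
Total = €5,581.0918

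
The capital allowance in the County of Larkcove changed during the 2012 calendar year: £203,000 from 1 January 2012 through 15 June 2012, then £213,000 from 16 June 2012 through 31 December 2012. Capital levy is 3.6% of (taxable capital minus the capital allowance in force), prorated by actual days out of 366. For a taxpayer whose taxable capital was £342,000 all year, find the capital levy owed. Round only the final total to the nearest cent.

£4,808.26

1 January – 15 June 2012: 167 days, exemption £203,000 → (£342,000 − £203,000) × 3.6% × 167/366 = £2,283.2459
16 June – 31 December 2012: 199 days, exemption £213,000 → (£342,000 − £213,000) × 3.6% × 199/366 = £2,525.0164
Total = £4,808.2623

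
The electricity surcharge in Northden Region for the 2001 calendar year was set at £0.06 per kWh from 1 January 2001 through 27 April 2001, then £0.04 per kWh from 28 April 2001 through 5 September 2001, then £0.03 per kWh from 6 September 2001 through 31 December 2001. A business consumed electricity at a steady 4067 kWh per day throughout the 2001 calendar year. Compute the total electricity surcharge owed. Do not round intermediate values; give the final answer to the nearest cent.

£64,136.59

1 January – 27 April 2001: 117 days × 4067 kWh/day = 475,839 kWh at £0.06/kWh → £28,550.34
28 April – 5 September 2001: 131 days × 4067 kWh/day = 532,777 kWh at £0.04/kWh → £21,311.08
6 September – 31 December 2001: 117 days × 4067 kWh/day = 475,839 kWh at £0.03/kWh → £14,275.17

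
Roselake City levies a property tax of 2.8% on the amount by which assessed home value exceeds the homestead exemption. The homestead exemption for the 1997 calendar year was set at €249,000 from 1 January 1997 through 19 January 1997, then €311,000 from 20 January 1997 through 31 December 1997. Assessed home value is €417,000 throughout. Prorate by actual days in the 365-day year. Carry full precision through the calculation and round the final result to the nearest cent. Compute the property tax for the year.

1 January – 19 January 1997: 19 days, exemption €249,000 → (€417,000 − €249,000) × 2.8% × 19/365 = €244.8658
20 January – 31 December 1997: 346 days, exemption €311,000 → (€417,000 − €311,000) × 2.8% × 346/365 = €2,813.5014
Total = €3,058.3671

€3,058.37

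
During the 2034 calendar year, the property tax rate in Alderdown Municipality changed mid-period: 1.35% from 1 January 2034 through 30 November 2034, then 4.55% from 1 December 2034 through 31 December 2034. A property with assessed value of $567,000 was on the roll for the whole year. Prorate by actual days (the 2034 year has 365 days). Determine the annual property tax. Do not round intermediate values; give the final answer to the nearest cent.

$9,195.50

1 January – 30 November 2034: 334 days at 1.35% → $567,000 × 1.35% × 334/365 = $7,004.3918
1 December – 31 December 2034: 31 days at 4.55% → $567,000 × 4.55% × 31/365 = $2,191.1055
Total = $9,195.4973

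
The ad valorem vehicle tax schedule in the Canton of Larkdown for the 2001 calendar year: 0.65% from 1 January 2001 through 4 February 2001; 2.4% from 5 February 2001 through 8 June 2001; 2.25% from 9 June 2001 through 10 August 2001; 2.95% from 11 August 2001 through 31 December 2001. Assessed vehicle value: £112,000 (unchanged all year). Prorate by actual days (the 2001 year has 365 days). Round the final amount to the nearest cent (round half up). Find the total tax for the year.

1 January – 4 February 2001: 35 days at 0.65% → £112,000 × 0.65% × 35/365 = £69.8082
5 February – 8 June 2001: 124 days at 2.4% → £112,000 × 2.4% × 124/365 = £913.1836
9 June – 10 August 2001: 63 days at 2.25% → £112,000 × 2.25% × 63/365 = £434.9589
11 August – 31 December 2001: 143 days at 2.95% → £112,000 × 2.95% × 143/365 = £1,294.4438
Total = £2,712.3945

£2,712.39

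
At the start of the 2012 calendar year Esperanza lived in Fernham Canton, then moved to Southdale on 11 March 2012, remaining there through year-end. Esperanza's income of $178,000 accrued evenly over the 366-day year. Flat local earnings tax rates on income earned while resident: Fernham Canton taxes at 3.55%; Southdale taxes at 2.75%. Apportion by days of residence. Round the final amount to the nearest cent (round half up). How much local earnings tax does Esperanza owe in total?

Fernham Canton, 1 January – 10 March 2012: 70 days → $178,000 × 3.55% × 70/366 = $1,208.5519
Southdale, 11 March – 31 December 2012: 296 days → $178,000 × 2.75% × 296/366 = $3,958.7978
Total = $5,167.3497

$5,167.35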